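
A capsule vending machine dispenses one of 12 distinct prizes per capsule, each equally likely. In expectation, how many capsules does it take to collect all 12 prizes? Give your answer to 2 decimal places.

After k distinct prizes have appeared, the next capsule gives a new one with probability (12-k)/12, so the expected wait for the (k+1)-th is 12/(12-k).
E[T] = 12/12 + 12/11 + 12/10 + ... + 12/2 + 12/1 = 12·H_{12}.
H_{12} = 3.103, so E[T] = 37.239.

37.24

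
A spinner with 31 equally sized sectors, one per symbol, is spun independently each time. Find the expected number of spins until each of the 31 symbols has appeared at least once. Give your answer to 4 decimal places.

124.8446

Split into phases: going from k distinct to k+1 distinct takes on average 31/(31-k) spins.
E[T] = 31/31 + 31/30 + 31/29 + ... + 31/2 + 31/1 = 31·H_{31}.
H_{31} = 4.02725, so E[T] = 124.84460.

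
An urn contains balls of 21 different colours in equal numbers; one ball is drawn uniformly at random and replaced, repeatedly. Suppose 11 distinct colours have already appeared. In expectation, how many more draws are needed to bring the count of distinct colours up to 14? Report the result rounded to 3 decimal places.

With k distinct colours already seen, the next new one takes an expected 21/(21-k) draws.
Sum over k = 11,...,13: E = 21/10 + 21/9 + 21/8 = 7.0583.

7.058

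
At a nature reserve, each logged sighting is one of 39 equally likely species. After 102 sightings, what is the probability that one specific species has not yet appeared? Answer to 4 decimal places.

On each sighting the fixed species fails to appear with probability 38/39.
P(still missing after 102) = (38/39)^102 = 0.07069.

0.0707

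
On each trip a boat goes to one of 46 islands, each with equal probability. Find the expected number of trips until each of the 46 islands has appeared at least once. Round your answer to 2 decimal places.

203.17

The wait to go from k to k+1 distinct islands is geometric with mean 46/(46-k).
E[T] = 46/46 + 46/45 + 46/44 + ... + 46/2 + 46/1 = 46·H_{46}.
H_{46} = 4.417, so E[T] = 203.168.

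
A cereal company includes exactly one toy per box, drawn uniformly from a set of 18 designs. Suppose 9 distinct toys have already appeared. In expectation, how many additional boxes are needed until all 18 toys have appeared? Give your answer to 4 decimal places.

50.9214

From k distinct to k+1 distinct takes on average 18/(18-k) boxes.
Sum over k = 9,...,17: E = 18/9 + 18/8 + 18/7 + ... + 18/2 + 18/1 = 50.92143.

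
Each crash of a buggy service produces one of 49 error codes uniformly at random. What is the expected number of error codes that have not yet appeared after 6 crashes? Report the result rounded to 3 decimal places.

43.298

For each error code, P(unseen after 6) = (48/49)^6 = 0.8836.
By linearity of expectation, E[unseen] = 49·(48/49)^6 = 43.2979.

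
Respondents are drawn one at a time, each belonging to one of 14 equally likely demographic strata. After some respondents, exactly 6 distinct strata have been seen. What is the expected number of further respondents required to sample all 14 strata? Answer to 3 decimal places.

From k distinct to k+1 distinct takes on average 14/(14-k) respondents.
Sum over k = 6,...,13: E = 14/8 + 14/7 + 14/6 + ... + 14/2 + 14/1 = 38.0500.

38.050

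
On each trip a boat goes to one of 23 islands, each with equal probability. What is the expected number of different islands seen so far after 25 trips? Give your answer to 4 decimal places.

For each island, P(seen in 25 trips) = 1 - (22/23)^25 = 0.67087.
By linearity of expectation, E[distinct seen] = 23·(1 - (22/23)^25) = 15.42995.

15.4299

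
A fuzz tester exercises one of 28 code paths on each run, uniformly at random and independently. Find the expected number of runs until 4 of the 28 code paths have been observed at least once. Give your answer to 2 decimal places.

With k distinct code paths already seen, the next new one arrives after an expected 28/(28-k) runs.
Sum over k = 0,...,3: E = 28/28 + 28/27 + 28/26 + 28/25 = 4.234.

4.23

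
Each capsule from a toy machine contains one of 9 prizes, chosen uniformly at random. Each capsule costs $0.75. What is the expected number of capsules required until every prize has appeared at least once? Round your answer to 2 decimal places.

25.46

Split into phases: going from k distinct to k+1 distinct takes on average 9/(9-k) capsules.
E[T] = 9/9 + 9/8 + 9/7 + ... + 9/2 + 9/1 = 9·H_{9}.
H_{9} = 2.829, so E[T] = 25.461.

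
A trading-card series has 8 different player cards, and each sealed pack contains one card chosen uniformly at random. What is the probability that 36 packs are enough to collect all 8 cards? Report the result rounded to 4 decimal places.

0.9355

By inclusion–exclusion over which cards are missing,
P(all seen) = Σ_{j=0}^{8} (-1)^j C(8,j)((8-j)/8)^36
= 1.00000 - 0.06537 + 0.00089 - 0.00000 + 0.00000 - 0.00000 + 0.00000 - 0.00000 + 0.00000
= 0.93552.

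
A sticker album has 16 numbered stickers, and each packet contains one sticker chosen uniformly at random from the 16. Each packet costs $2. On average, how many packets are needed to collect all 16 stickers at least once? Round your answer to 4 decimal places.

After k distinct stickers have appeared, the next packet gives a new one with probability (16-k)/16, so the expected wait for the (k+1)-th is 16/(16-k).
E[T] = 16/16 + 16/15 + 16/14 + ... + 16/2 + 16/1 = 16·H_{16}.
H_{16} = 3.38073, so E[T] = 54.09166.

54.0917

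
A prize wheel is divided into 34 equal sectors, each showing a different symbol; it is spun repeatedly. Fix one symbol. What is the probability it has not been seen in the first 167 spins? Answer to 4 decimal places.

0.0068

Each spin misses the fixed symbol with probability (34-1)/34 = 33/34, independently.
P(still missing after 167) = (33/34)^167 = 0.00684.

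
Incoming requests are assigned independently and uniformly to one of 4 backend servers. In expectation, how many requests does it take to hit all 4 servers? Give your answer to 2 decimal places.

Split into phases: going from k distinct to k+1 distinct takes on average 4/(4-k) requests.
E[T] = 4/4 + 4/3 + 4/2 + 4/1 = 4·H_{4}.
H_{4} = 2.083, so E[T] = 8.333.

8.33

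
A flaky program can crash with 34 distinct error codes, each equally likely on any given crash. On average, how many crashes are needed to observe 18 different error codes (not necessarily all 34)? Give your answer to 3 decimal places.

With k distinct error codes already seen, the next new one arrives after an expected 34/(34-k) crashes.
Sum over k = 0,...,17: E = 34/34 + 34/33 + 34/32 + ... + 34/18 + 34/17 = 25.0744.

25.074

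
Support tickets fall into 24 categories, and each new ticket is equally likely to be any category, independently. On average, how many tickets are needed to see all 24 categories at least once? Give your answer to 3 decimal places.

90.623

After k distinct categories have appeared, the next ticket gives a new one with probability (24-k)/24, so the expected wait for the (k+1)-th is 24/(24-k).
E[T] = 24/24 + 24/23 + 24/22 + ... + 24/2 + 24/1 = 24·H_{24}.
H_{24} = 3.7760, so E[T] = 90.6230.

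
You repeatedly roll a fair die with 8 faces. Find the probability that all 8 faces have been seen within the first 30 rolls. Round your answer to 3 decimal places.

Let A_i be the event that face i is missing after 30 rolls. By inclusion–exclusion on the A_i,
P(all seen) = Σ_{j=0}^{8} (-1)^j C(8,j)((8-j)/8)^30
= 1.0000 - 0.1457 + 0.0050 - 0.0000 + 0.0000 - 0.0000 + 0.0000 - 0.0000 + 0.0000
= 0.8593.

0.859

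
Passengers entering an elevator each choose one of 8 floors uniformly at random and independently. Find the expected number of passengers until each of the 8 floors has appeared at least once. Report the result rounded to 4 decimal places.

21.7429

Split into phases: going from k distinct to k+1 distinct takes on average 8/(8-k) passengers.
E[T] = 8/8 + 8/7 + 8/6 + ... + 8/2 + 8/1 = 8·H_{8}.
H_{8} = 2.71786, so E[T] = 21.74286.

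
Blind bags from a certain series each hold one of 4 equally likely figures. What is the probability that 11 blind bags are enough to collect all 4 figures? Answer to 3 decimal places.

Let A_i be the event that figure i is missing after 11 blind bags. By inclusion–exclusion on the A_i,
P(all seen) = Σ_{j=0}^{4} (-1)^j C(4,j)((4-j)/4)^11
= 1.0000 - 0.1689 + 0.0029 - 0.0000 + 0.0000
= 0.8340.

0.834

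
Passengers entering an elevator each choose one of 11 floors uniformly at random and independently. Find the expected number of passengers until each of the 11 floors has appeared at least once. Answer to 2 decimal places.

33.22

The wait to go from k to k+1 distinct floors is geometric with mean 11/(11-k).
E[T] = 11/11 + 11/10 + 11/9 + ... + 11/2 + 11/1 = 11·H_{11}.
H_{11} = 3.020, so E[T] = 33.219.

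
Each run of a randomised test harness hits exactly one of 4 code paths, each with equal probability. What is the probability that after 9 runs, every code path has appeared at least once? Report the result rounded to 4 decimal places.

0.7114

By inclusion–exclusion over which code paths are missing,
P(all seen) = Σ_{j=0}^{4} (-1)^j C(4,j)((4-j)/4)^9
= 1.00000 - 0.30034 + 0.01172 - 0.00002 + 0.00000
= 0.71136.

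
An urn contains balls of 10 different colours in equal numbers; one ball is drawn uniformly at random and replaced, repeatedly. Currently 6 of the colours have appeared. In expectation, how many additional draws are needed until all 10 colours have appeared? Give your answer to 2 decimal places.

From k distinct to k+1 distinct takes on average 10/(10-k) draws.
Sum over k = 6,...,9: E = 10/4 + 10/3 + 10/2 + 10/1 = 20.833.

20.83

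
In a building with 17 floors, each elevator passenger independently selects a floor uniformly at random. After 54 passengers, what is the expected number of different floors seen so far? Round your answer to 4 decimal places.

For each floor, P(seen in 54 passengers) = 1 - (16/17)^54 = 0.96214.
By linearity of expectation, E[distinct seen] = 17·(1 - (16/17)^54) = 16.35630.

16.3563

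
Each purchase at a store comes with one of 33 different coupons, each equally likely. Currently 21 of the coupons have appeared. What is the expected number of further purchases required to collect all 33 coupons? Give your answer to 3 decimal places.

The wait to go from k to k+1 distinct coupons is geometric with mean 33/(33-k).
Sum over k = 21,...,32: E = 33/12 + 33/11 + 33/10 + ... + 33/2 + 33/1 = 102.4060.

102.406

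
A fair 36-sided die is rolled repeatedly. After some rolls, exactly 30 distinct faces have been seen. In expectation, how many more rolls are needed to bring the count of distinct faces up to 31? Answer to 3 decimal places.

With k distinct faces already seen, the next new one takes an expected 36/(36-k) rolls.
Only the k = 30 term is needed: E = 36/6 = 6.0000.

6.000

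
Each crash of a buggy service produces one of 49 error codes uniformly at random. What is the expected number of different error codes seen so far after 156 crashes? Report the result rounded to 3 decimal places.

47.036

For each error code, P(seen in 156 crashes) = 1 - (48/49)^156 = 0.9599.
By linearity of expectation, E[distinct seen] = 49·(1 - (48/49)^156) = 47.0356.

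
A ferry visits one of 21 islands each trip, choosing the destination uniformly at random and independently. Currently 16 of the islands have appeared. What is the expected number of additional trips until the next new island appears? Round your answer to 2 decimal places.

The number of trips until the next new island is geometric with success probability 5/21, so its mean is 21/5.
E = 21/5 = 4.200.

4.20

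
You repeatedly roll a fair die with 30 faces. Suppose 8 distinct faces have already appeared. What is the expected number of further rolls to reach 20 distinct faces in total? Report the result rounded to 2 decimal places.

22.86

From k distinct to k+1 distinct takes on average 30/(30-k) rolls.
Sum over k = 8,...,19: E = 30/22 + 30/21 + 30/20 + ... + 30/12 + 30/11 = 22.855.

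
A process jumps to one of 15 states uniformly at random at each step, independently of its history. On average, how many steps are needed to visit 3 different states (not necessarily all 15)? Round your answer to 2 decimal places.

3.23

Going from k to k+1 distinct takes a geometric number of steps with mean 15/(15-k).
Sum over k = 0,...,2: E = 15/15 + 15/14 + 15/13 = 3.225.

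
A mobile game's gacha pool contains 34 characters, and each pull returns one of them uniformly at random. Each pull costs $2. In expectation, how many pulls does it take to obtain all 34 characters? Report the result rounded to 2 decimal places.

140.02

After k distinct characters have appeared, the next pull gives a new one with probability (34-k)/34, so the expected wait for the (k+1)-th is 34/(34-k).
E[T] = 34/34 + 34/33 + 34/32 + ... + 34/2 + 34/1 = 34·H_{34}.
H_{34} = 4.118, so E[T] = 140.019.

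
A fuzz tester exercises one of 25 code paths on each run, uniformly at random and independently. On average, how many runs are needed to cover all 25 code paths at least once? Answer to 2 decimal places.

The wait to go from k to k+1 distinct code paths is geometric with mean 25/(25-k).
E[T] = 25/25 + 25/24 + 25/23 + ... + 25/2 + 25/1 = 25·H_{25}.
H_{25} = 3.816, so E[T] = 95.399.

95.40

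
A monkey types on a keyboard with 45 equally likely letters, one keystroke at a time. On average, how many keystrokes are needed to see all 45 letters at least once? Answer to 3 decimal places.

197.773

Split into phases: going from k distinct to k+1 distinct takes on average 45/(45-k) keystrokes.
E[T] = 45/45 + 45/44 + 45/43 + ... + 45/2 + 45/1 = 45·H_{45}.
H_{45} = 4.3949, so E[T] = 197.7727.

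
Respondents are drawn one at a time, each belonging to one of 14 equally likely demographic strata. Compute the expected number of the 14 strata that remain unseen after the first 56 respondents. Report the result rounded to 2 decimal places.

0.22

For each stratum, P(unseen after 56) = (13/14)^56 = 0.016.
By linearity of expectation, E[unseen] = 14·(13/14)^56 = 0.221.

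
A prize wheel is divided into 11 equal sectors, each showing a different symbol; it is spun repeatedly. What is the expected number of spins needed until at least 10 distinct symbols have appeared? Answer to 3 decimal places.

22.219

With k distinct symbols already seen, the next new one arrives after an expected 11/(11-k) spins.
Sum over k = 0,...,9: E = 11/11 + 11/10 + 11/9 + ... + 11/3 + 11/2 = 22.2187.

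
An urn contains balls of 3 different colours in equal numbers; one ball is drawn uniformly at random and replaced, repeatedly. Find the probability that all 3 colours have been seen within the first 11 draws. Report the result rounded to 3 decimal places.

By inclusion–exclusion over which colours are missing,
P(all seen) = Σ_{j=0}^{3} (-1)^j C(3,j)((3-j)/3)^11
= 1.0000 - 0.0347 + 0.0000 - 0.0000
= 0.9653.

0.965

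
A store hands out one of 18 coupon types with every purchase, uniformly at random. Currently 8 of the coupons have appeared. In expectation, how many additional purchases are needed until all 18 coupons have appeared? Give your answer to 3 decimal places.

From k distinct to k+1 distinct takes on average 18/(18-k) purchases.
Sum over k = 8,...,17: E = 18/10 + 18/9 + 18/8 + ... + 18/2 + 18/1 = 52.7214.

52.721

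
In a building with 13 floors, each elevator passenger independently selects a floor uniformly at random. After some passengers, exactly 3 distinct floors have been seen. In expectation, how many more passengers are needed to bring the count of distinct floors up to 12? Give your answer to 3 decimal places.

25.077

With k distinct floors already seen, the next new one takes an expected 13/(13-k) passengers.
Sum over k = 3,...,11: E = 13/10 + 13/9 + 13/8 + ... + 13/3 + 13/2 = 25.0766.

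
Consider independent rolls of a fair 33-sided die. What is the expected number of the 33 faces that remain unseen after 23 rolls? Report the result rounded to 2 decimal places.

For each face, P(unseen after 23) = (32/33)^23 = 0.493.
By linearity of expectation, E[unseen] = 33·(32/33)^23 = 16.261.

16.26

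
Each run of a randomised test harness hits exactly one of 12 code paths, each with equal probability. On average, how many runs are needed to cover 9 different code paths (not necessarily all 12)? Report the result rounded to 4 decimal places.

Going from k to k+1 distinct takes a geometric number of runs with mean 12/(12-k).
Sum over k = 0,...,8: E = 12/12 + 12/11 + 12/10 + ... + 12/5 + 12/4 = 15.23853.

15.2385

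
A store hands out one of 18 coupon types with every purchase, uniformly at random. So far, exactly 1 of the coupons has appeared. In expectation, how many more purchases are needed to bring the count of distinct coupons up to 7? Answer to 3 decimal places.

7.554

The wait to go from k to k+1 distinct coupons is geometric with mean 18/(18-k).
Sum over k = 1,...,6: E = 18/17 + 18/16 + 18/15 + 18/14 + 18/13 + 18/12 = 7.5542.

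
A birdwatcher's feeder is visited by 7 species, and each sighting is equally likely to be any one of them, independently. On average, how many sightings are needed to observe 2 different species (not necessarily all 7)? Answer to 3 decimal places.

Going from k to k+1 distinct takes a geometric number of sightings with mean 7/(7-k).
Sum over k = 0,...,1: E = 7/7 + 7/6 = 2.1667.

2.167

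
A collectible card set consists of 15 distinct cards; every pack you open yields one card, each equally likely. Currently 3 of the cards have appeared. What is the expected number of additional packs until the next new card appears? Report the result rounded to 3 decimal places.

Each pack yields a new card with probability (15-3)/15 = 12/15, so the wait is geometric with mean 15/12.
E = 15/12 = 1.2500.

1.250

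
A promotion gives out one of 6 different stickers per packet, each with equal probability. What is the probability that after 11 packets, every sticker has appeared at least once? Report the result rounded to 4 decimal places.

0.3562

Let A_i be the event that sticker i is missing after 11 packets. By inclusion–exclusion on the A_i,
P(all seen) = Σ_{j=0}^{6} (-1)^j C(6,j)((6-j)/6)^11
= 1.00000 - 0.80753 + 0.17342 - 0.00977 + 0.00008 - 0.00000 + 0.00000
= 0.35621.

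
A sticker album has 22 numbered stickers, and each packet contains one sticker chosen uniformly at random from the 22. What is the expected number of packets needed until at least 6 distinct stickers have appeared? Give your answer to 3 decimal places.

6.822

Going from k to k+1 distinct takes a geometric number of packets with mean 22/(22-k).
Sum over k = 0,...,5: E = 22/22 + 22/21 + 22/20 + 22/19 + 22/18 + 22/17 = 6.8219.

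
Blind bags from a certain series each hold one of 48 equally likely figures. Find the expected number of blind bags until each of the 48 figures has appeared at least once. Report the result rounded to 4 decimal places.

214.0223

After k distinct figures have appeared, the next blind bag gives a new one with probability (48-k)/48, so the expected wait for the (k+1)-th is 48/(48-k).
E[T] = 48/48 + 48/47 + 48/46 + ... + 48/2 + 48/1 = 48·H_{48}.
H_{48} = 4.45880, so E[T] = 214.02226.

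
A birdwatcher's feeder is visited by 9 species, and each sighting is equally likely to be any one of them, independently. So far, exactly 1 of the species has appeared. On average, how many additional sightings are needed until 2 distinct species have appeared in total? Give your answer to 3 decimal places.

1.125

From k distinct to k+1 distinct takes on average 9/(9-k) sightings.
Only the k = 1 term is needed: E = 9/8 = 1.1250.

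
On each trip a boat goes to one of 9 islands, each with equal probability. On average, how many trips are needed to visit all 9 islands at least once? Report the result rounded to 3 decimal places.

After k distinct islands have appeared, the next trip gives a new one with probability (9-k)/9, so the expected wait for the (k+1)-th is 9/(9-k).
E[T] = 9/9 + 9/8 + 9/7 + ... + 9/2 + 9/1 = 9·H_{9}.
H_{9} = 2.8290, so E[T] = 25.4607.

25.461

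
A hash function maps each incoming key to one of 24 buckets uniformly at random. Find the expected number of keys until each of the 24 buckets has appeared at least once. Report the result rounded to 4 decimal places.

90.6230

Split into phases: going from k distinct to k+1 distinct takes on average 24/(24-k) keys.
E[T] = 24/24 + 24/23 + 24/22 + ... + 24/2 + 24/1 = 24·H_{24}.
H_{24} = 3.77596, so E[T] = 90.62300.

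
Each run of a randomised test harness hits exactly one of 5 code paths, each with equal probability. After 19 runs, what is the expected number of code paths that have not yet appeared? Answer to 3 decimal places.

For each code path, P(unseen after 19) = (4/5)^19 = 0.0144.
By linearity of expectation, E[unseen] = 5·(4/5)^19 = 0.0721.

0.072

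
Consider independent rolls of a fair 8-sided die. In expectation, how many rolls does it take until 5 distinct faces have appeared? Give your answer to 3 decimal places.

7.076

Going from k to k+1 distinct takes a geometric number of rolls with mean 8/(8-k).
Sum over k = 0,...,4: E = 8/8 + 8/7 + 8/6 + 8/5 + 8/4 = 7.0762.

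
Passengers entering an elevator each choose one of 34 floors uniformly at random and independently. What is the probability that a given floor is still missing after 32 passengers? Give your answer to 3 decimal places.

0.385

Each passenger misses the fixed floor with probability (34-1)/34 = 33/34, independently.
P(still missing after 32) = (33/34)^32 = 0.3847.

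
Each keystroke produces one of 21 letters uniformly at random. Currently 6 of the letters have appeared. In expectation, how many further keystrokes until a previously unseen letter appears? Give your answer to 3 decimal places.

1.400

Each keystroke yields a new letter with probability (21-6)/21 = 15/21, so the wait is geometric with mean 21/15.
E = 21/15 = 1.4000.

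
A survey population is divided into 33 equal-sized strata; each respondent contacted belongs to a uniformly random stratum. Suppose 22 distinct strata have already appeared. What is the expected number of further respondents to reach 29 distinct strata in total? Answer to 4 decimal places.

30.9060

With k distinct strata already seen, the next new one takes an expected 33/(33-k) respondents.
Sum over k = 22,...,28: E = 33/11 + 33/10 + 33/9 + ... + 33/6 + 33/5 = 30.90595.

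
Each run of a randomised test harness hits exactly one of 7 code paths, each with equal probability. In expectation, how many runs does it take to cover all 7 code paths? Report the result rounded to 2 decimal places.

Split into phases: going from k distinct to k+1 distinct takes on average 7/(7-k) runs.
E[T] = 7/7 + 7/6 + 7/5 + ... + 7/2 + 7/1 = 7·H_{7}.
H_{7} = 2.593, so E[T] = 18.150.

18.15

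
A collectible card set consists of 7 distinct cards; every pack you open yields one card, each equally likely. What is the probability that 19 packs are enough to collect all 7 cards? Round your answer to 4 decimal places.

Let A_i be the event that card i is missing after 19 packs. By inclusion–exclusion on the A_i,
P(all seen) = Σ_{j=0}^{7} (-1)^j C(7,j)((7-j)/7)^19
= 1.00000 - 0.37420 + 0.03514 - 0.00084 + 0.00000 - 0.00000 + 0.00000 - 0.00000
= 0.66009.

0.6601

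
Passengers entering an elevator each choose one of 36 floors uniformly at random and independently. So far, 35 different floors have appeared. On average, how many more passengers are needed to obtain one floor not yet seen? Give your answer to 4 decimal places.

The number of passengers until the next new floor is geometric with success probability 1/36, so its mean is 36/1.
E = 36/1 = 36.00000.

36.0000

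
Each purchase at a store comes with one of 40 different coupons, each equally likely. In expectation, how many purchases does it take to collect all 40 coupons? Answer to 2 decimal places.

The wait to go from k to k+1 distinct coupons is geometric with mean 40/(40-k).
E[T] = 40/40 + 40/39 + 40/38 + ... + 40/2 + 40/1 = 40·H_{40}.
H_{40} = 4.279, so E[T] = 171.142.

171.14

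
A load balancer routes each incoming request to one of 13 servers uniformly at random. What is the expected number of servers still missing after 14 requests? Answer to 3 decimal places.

For each server, P(unseen after 14) = (12/13)^14 = 0.3261.
By linearity of expectation, E[unseen] = 13·(12/13)^14 = 4.2391.

4.239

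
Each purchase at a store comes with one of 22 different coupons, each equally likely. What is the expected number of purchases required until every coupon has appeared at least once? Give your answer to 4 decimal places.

After k distinct coupons have appeared, the next purchase gives a new one with probability (22-k)/22, so the expected wait for the (k+1)-th is 22/(22-k).
E[T] = 22/22 + 22/21 + 22/20 + ... + 22/2 + 22/1 = 22·H_{22}.
H_{22} = 3.69081, so E[T] = 81.19789.

81.1979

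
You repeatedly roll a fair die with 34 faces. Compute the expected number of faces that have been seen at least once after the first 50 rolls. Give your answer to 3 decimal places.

For each face, P(seen in 50 rolls) = 1 - (33/34)^50 = 0.7752.
By linearity of expectation, E[distinct seen] = 34·(1 - (33/34)^50) = 26.3576.

26.358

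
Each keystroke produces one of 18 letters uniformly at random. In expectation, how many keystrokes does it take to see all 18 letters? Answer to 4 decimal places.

62.9119

After k distinct letters have appeared, the next keystroke gives a new one with probability (18-k)/18, so the expected wait for the (k+1)-th is 18/(18-k).
E[T] = 18/18 + 18/17 + 18/16 + ... + 18/2 + 18/1 = 18·H_{18}.
H_{18} = 3.49511, so E[T] = 62.91195.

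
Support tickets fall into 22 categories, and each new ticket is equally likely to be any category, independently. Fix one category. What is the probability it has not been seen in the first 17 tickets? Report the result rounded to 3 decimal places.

Each ticket misses the fixed category with probability (22-1)/22 = 21/22, independently.
P(still missing after 17) = (21/22)^17 = 0.4535.

0.453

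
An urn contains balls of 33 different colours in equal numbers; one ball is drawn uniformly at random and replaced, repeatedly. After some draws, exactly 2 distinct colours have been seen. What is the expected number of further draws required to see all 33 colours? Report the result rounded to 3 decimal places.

From k distinct to k+1 distinct takes on average 33/(33-k) draws.
Sum over k = 2,...,32: E = 33/31 + 33/30 + 33/29 + ... + 33/2 + 33/1 = 132.8991.

132.899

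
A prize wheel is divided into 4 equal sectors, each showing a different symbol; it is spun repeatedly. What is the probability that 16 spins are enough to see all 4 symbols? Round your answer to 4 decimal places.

By inclusion–exclusion over which symbols are missing,
P(all seen) = Σ_{j=0}^{4} (-1)^j C(4,j)((4-j)/4)^16
= 1.00000 - 0.04009 + 0.00009 - 0.00000 + 0.00000
= 0.96000.

0.9600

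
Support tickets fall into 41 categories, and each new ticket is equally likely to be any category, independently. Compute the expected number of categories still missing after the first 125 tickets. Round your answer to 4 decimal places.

1.8720

For each category, P(unseen after 125) = (40/41)^125 = 0.04566.
By linearity of expectation, E[unseen] = 41·(40/41)^125 = 1.87198.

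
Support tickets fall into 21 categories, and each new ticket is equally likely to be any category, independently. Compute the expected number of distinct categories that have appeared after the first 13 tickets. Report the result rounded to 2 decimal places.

For each category, P(seen in 13 tickets) = 1 - (20/21)^13 = 0.470.
By linearity of expectation, E[distinct seen] = 21·(1 - (20/21)^13) = 9.863.

9.86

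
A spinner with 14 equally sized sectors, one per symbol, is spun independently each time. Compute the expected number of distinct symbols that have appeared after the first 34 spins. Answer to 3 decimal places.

For each symbol, P(seen in 34 spins) = 1 - (13/14)^34 = 0.9195.
By linearity of expectation, E[distinct seen] = 14·(1 - (13/14)^34) = 12.8732.

12.873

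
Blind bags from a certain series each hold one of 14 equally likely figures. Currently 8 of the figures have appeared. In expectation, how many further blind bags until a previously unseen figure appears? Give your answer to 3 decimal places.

Each blind bag yields a new figure with probability (14-8)/14 = 6/14, so the wait is geometric with mean 14/6.
E = 14/6 = 2.3333.

2.333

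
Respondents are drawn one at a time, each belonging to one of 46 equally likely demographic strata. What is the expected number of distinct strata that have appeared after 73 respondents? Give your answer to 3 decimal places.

For each stratum, P(seen in 73 respondents) = 1 - (45/46)^73 = 0.7990.
By linearity of expectation, E[distinct seen] = 46·(1 - (45/46)^73) = 36.7541.

36.754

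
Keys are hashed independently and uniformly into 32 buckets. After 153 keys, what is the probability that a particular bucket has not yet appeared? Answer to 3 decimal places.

0.008

Each key misses the fixed bucket with probability (32-1)/32 = 31/32, independently.
P(still missing after 153) = (31/32)^153 = 0.0078.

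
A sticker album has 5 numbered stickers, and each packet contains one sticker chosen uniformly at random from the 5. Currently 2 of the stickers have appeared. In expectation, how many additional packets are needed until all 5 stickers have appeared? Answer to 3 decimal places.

From k distinct to k+1 distinct takes on average 5/(5-k) packets.
Sum over k = 2,...,4: E = 5/3 + 5/2 + 5/1 = 9.1667.

9.167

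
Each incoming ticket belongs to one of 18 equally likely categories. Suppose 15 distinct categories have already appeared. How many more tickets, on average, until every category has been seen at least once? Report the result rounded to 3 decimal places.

The wait to go from k to k+1 distinct categories is geometric with mean 18/(18-k).
Sum over k = 15,...,17: E = 18/3 + 18/2 + 18/1 = 33.0000.

33.000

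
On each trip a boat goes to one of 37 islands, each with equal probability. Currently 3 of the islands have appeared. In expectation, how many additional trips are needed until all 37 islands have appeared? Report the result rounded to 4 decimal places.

152.3738

From k distinct to k+1 distinct takes on average 37/(37-k) trips.
Sum over k = 3,...,36: E = 37/34 + 37/33 + 37/32 + ... + 37/2 + 37/1 = 152.37377.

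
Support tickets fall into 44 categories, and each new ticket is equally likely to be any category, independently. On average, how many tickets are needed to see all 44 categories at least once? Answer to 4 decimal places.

192.3999

After k distinct categories have appeared, the next ticket gives a new one with probability (44-k)/44, so the expected wait for the (k+1)-th is 44/(44-k).
E[T] = 44/44 + 44/43 + 44/42 + ... + 44/2 + 44/1 = 44·H_{44}.
H_{44} = 4.37273, so E[T] = 192.39994.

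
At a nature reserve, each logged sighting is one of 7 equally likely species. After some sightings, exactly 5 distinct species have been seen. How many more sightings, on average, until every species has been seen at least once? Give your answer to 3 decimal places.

10.500

The wait to go from k to k+1 distinct species is geometric with mean 7/(7-k).
Sum over k = 5,...,6: E = 7/2 + 7/1 = 10.5000.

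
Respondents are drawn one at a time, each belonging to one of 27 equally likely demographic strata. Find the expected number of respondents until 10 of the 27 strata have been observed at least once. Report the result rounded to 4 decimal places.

12.2014

With k distinct strata already seen, the next new one arrives after an expected 27/(27-k) respondents.
Sum over k = 0,...,9: E = 27/27 + 27/26 + 27/25 + ... + 27/19 + 27/18 = 12.20141.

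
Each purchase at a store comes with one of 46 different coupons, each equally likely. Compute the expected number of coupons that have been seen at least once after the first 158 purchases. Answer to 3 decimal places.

44.572

For each coupon, P(seen in 158 purchases) = 1 - (45/46)^158 = 0.9690.
By linearity of expectation, E[distinct seen] = 46·(1 - (45/46)^158) = 44.5724.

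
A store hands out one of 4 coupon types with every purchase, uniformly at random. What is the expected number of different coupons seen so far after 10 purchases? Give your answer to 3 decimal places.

3.775

For each coupon, P(seen in 10 purchases) = 1 - (3/4)^10 = 0.9437.
By linearity of expectation, E[distinct seen] = 4·(1 - (3/4)^10) = 3.7747.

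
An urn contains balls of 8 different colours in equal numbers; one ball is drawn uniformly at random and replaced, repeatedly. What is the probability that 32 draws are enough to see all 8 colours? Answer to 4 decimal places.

By inclusion–exclusion over which colours are missing,
P(all seen) = Σ_{j=0}^{8} (-1)^j C(8,j)((8-j)/8)^32
= 1.00000 - 0.11152 + 0.00281 - 0.00002 + 0.00000 - 0.00000 + 0.00000 - 0.00000 + 0.00000
= 0.89128.

0.8913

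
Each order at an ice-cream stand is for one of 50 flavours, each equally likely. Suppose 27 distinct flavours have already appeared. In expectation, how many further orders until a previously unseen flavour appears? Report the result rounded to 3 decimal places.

2.174

Each order yields a new flavour with probability (50-27)/50 = 23/50, so the wait is geometric with mean 50/23.
E = 50/23 = 2.1739.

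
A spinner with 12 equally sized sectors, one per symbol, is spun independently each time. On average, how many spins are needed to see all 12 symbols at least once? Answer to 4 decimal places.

Split into phases: going from k distinct to k+1 distinct takes on average 12/(12-k) spins.
E[T] = 12/12 + 12/11 + 12/10 + ... + 12/2 + 12/1 = 12·H_{12}.
H_{12} = 3.10321, so E[T] = 37.23853.

37.2385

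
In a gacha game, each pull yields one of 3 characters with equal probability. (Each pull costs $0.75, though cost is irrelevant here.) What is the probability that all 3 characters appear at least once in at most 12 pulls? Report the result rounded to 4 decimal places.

0.9769

Let A_i be the event that character i is missing after 12 pulls. By inclusion–exclusion on the A_i,
P(all seen) = Σ_{j=0}^{3} (-1)^j C(3,j)((3-j)/3)^12
= 1.00000 - 0.02312 + 0.00001 - 0.00000
= 0.97688.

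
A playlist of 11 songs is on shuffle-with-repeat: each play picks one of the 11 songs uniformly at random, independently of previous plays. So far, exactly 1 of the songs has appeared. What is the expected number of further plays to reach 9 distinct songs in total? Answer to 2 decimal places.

With k distinct songs already seen, the next new one takes an expected 11/(11-k) plays.
Sum over k = 1,...,8: E = 11/10 + 11/9 + 11/8 + ... + 11/4 + 11/3 = 15.719.

15.72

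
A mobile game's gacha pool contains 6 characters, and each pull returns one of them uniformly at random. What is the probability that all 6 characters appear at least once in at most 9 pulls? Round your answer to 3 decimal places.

0.189

Let A_i be the event that character i is missing after 9 pulls. By inclusion–exclusion on the A_i,
P(all seen) = Σ_{j=0}^{6} (-1)^j C(6,j)((6-j)/6)^9
= 1.0000 - 1.1628 + 0.3902 - 0.0391 + 0.0008 - 0.0000 + 0.0000
= 0.1890.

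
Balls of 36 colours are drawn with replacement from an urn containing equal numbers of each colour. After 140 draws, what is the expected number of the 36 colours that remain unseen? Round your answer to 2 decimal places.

For each colour, P(unseen after 140) = (35/36)^140 = 0.019.
By linearity of expectation, E[unseen] = 36·(35/36)^140 = 0.697.

0.70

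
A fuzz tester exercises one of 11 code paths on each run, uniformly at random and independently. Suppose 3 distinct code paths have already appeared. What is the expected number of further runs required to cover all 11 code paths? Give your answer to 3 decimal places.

29.896

With k distinct code paths already seen, the next new one takes an expected 11/(11-k) runs.
Sum over k = 3,...,10: E = 11/8 + 11/7 + 11/6 + ... + 11/2 + 11/1 = 29.8964.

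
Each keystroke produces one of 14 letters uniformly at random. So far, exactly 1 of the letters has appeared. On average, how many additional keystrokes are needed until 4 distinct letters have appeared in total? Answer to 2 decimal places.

The wait to go from k to k+1 distinct letters is geometric with mean 14/(14-k).
Sum over k = 1,...,3: E = 14/13 + 14/12 + 14/11 = 3.516.

3.52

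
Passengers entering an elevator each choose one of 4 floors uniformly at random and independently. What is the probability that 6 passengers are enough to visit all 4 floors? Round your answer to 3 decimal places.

Let A_i be the event that floor i is missing after 6 passengers. By inclusion–exclusion on the A_i,
P(all seen) = Σ_{j=0}^{4} (-1)^j C(4,j)((4-j)/4)^6
= 1.0000 - 0.7119 + 0.0938 - 0.0010 + 0.0000
= 0.3809.

0.381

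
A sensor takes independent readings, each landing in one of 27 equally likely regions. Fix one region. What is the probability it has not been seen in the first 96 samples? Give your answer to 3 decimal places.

Each sample misses the fixed region with probability (27-1)/27 = 26/27, independently.
P(still missing after 96) = (26/27)^96 = 0.0267.

0.027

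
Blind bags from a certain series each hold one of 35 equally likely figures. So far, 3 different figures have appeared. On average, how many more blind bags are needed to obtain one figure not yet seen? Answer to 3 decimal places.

1.094

Each blind bag yields a new figure with probability (35-3)/35 = 32/35, so the wait is geometric with mean 35/32.
E = 35/32 = 1.0938.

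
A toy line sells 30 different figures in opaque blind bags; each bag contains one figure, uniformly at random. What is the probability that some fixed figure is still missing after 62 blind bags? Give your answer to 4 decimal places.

Each blind bag misses the fixed figure with probability (30-1)/30 = 29/30, independently.
P(still missing after 62) = (29/30)^62 = 0.12222.

0.1222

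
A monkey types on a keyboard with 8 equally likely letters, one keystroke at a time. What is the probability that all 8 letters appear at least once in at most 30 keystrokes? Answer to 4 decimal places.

By inclusion–exclusion over which letters are missing,
P(all seen) = Σ_{j=0}^{8} (-1)^j C(8,j)((8-j)/8)^30
= 1.00000 - 0.14566 + 0.00500 - 0.00004 + 0.00000 - 0.00000 + 0.00000 - 0.00000 + 0.00000
= 0.85930.

0.8593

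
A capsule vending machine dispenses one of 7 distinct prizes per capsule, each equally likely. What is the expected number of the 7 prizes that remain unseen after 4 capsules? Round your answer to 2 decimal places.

3.78

For each prize, P(unseen after 4) = (6/7)^4 = 0.540.
By linearity of expectation, E[unseen] = 7·(6/7)^4 = 3.778.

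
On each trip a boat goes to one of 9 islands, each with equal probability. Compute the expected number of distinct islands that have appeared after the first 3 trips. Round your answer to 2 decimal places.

For each island, P(seen in 3 trips) = 1 - (8/9)^3 = 0.298.
By linearity of expectation, E[distinct seen] = 9·(1 - (8/9)^3) = 2.679.

2.68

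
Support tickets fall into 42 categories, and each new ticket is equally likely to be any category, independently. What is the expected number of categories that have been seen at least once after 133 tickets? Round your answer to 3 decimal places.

For each category, P(seen in 133 tickets) = 1 - (41/42)^133 = 0.9594.
By linearity of expectation, E[distinct seen] = 42·(1 - (41/42)^133) = 40.2965.

40.296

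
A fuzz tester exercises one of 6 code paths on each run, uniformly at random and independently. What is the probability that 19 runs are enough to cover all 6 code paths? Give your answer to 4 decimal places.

By inclusion–exclusion over which code paths are missing,
P(all seen) = Σ_{j=0}^{6} (-1)^j C(6,j)((6-j)/6)^19
= 1.00000 - 0.18781 + 0.00677 - 0.00004 + 0.00000 - 0.00000 + 0.00000
= 0.81892.

0.8189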